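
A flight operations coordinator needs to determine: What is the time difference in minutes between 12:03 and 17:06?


Start time: 12:03 = 723 minutes from midnight
End time: 17:06 = 1026 minutes from midnight
Difference: 1026 - 723 = 303 minutes
That is 5 hours and 3 minutes

303


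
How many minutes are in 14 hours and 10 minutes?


Hours: 14
Extra minutes: 10
Minutes per hour: 60
Hours to minutes: 14 x 60 = 840
Total: 840 + 10 = 850

850


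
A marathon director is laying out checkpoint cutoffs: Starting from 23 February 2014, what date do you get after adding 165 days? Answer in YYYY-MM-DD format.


Start: 2014-02-23
Adding 165 days
Days remaining in February: 5
After February: 160 days still to add
March 2014: 31 days, 129 remaining
April 2014: 30 days, 99 remaining
May 2014: 31 days, 68 remaining
June 2014: 30 days, 38 remaining
Result: 2014-08-07

2014-08-07


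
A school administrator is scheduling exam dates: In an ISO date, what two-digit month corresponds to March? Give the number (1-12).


Calendar month order:
2. February
3. March <--
4. April
March is month number 3

3


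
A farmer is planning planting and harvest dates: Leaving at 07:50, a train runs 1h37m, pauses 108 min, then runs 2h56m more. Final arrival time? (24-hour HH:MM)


Depart: 07:50
Leg 1: +97 min -> 09:27
Layover: +108 min -> 11:15
Leg 2: +176 min -> 14:11
Total travel: 381 minutes = 6h 21m
Arrival: 14:11

14:11


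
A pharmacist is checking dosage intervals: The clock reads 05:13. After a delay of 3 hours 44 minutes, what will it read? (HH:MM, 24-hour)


Start time: 05:13
Adding: 3 hours 44 minutes
Minutes: 13 + 44 = 57
Hours: 5 + 3 + 0 = 8
Result: 08:57

08:57


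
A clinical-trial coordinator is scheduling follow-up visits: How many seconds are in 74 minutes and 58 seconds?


Minutes: 74
Extra seconds: 58
Seconds per minute: 60
Minutes to seconds: 74 x 60 = 4440
Total: 4440 + 58 = 4498

4498


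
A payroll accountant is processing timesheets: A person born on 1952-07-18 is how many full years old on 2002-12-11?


Birth: 1952-07-18
Reference: 2002-12-11
Year difference: 2002 - 1952 = 50
Has birthday (07-18) occurred by 12-11? Yes
Age in full years: 50

50


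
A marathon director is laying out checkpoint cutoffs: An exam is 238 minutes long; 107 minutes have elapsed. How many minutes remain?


Total budget: 238 minutes
Time used: 107 minutes
Remaining: 238 - 107 = 131 minutes
Percent used: 45.0%
Percent remaining: 55.0%

131


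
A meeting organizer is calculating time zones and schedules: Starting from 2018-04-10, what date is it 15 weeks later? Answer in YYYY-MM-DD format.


Start: 2018-04-10
Weeks to add: 15
Convert to days: 15 x 7 = 105 days
Add 105 days to 2018-04-10
Result: 2018-07-24

2018-07-24


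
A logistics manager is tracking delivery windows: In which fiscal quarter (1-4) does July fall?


Month: July (month 7)
Q1: January-March (months 1-3)
Q2: April-June (months 4-6)
Q3: July-September (months 7-9)
Q4: October-December (months 10-12)
Month 7 falls in Q3

3


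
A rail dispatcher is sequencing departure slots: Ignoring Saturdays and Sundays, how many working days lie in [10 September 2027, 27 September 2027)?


Start: 2027-09-10 (Friday)
End (exclusive): 2027-09-27 (Monday)
Total calendar days: 17
Full weeks: 17 // 7 = 2 -> 10 weekdays
Remaining 3 days starting on Friday:
  Fri(w), Sat(-), Sun(-) -> 1 weekdays
Total business days: 10 + 1 = 11

11


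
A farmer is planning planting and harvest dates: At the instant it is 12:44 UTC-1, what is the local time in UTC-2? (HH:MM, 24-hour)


Local time: 12:44 at UTC-1 (offset -1h)
Target zone: UTC-2 (offset -2h)
Difference: -2 - (-1) = -1 hours
Calculation: 12 + (-1) = 11
Result: 11:44

11:44


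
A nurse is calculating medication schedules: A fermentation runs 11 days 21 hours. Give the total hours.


Days: 11
Extra hours: 21
Hours per day: 24
Days to hours: 11 x 24 = 264
Total: 264 + 21 = 285

285


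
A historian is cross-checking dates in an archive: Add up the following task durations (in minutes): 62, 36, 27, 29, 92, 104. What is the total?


Durations: 62, 36, 27, 29, 92, 104
Running sum: 62
+ 36 = 98
+ 27 = 125
+ 29 = 154
+ 92 = 246
+ 104 = 350
Total duration: 350 minutes
That is 5 hours and 50 minutes

350


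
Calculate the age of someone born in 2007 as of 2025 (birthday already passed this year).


Birth year: 2007
Current year: 2025
Age = current year - birth year
Age = 2025 - 2007 = 18

18


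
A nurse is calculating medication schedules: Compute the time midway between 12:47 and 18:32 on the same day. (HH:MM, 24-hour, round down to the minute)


Start time: 12:47 = 767 minutes from midnight
End time: 18:32 = 1112 minutes from midnight
Sum: 767 + 1112 = 1879
Midpoint: 1879 / 2 = 939 minutes
Convert: 939 / 60 = 15 hours, 39 minutes
Result: 15:39

15:39


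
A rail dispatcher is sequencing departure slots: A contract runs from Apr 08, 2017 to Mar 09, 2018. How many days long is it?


Start date: 2017-04-08
End date: 2018-03-09
Apr 2017: +23 days
May 2017: +31 days
Jun 2017: +30 days
... (9 more months)
Total: 335 days

335


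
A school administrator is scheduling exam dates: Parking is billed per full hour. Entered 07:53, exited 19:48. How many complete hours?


Start: 07:53
End: 19:48
Hour difference: 19 - 7 = 12 hours
Minute difference: 48 - 53 = -5 minutes
Total minutes: 715
Complete hours: 715 / 60 = 11 (remainder 55)

11


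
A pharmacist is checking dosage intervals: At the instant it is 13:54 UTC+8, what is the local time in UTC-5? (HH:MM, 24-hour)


Local time: 13:54 at UTC+8 (offset 8h)
Target zone: UTC-5 (offset -5h)
Difference: -5 - (8) = -13 hours
Calculation: 13 + (-13) = 0
Result: 00:54

00:54


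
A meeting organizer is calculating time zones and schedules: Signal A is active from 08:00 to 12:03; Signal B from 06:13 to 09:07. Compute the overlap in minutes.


Interval A: [480, 723] minutes from midnight
Interval B: [373, 547] minutes from midnight
Overlap start = max(480, 373) = 480
Overlap end = min(723, 547) = 547
Overlap = 547 - 480 = 67 minutes

67


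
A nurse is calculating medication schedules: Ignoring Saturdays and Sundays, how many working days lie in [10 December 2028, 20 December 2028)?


Start: 2028-12-10 (Sunday)
End (exclusive): 2028-12-20 (Wednesday)
Total calendar days: 10
Full weeks: 10 // 7 = 1 -> 5 weekdays
Remaining 3 days starting on Sunday:
  Sun(-), Mon(w), Tue(w) -> 2 weekdays
Total business days: 5 + 2 = 7

7


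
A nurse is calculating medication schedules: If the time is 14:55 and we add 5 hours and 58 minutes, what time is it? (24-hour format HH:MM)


Start time: 14:55
Adding: 5 hours 58 minutes
Minutes: 55 + 58 = 113
Minute overflow: 113 >= 60, so carry 1 hour, minutes = 53
Hours: 14 + 5 + 1 = 20
Result: 20:53

20:53


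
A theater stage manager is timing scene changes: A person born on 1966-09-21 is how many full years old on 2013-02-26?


Birth: 1966-09-21
Reference: 2013-02-26
Year difference: 2013 - 1966 = 47
Has birthday (09-21) occurred by 02-26? No
Birthday not yet reached this year -> subtract 1
Age in full years: 46

46


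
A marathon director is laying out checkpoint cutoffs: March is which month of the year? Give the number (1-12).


Calendar month order:
2. February
3. March <--
4. April
March is month number 3

3


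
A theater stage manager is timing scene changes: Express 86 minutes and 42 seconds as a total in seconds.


Minutes: 86
Seconds: 42
Convert minutes to seconds: 86 x 60 = 5160
Add remaining seconds: 5160 + 42 = 5202

5202


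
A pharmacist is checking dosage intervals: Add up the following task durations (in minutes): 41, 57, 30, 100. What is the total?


Durations: 41, 57, 30, 100
Running sum: 41
+ 57 = 98
+ 30 = 128
+ 100 = 228
Total duration: 228 minutes
That is 3 hours and 48 minutes

228


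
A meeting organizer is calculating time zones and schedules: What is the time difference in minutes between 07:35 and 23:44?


Start time: 07:35 = 455 minutes from midnight
End time: 23:44 = 1424 minutes from midnight
Difference: 1424 - 455 = 969 minutes
That is 16 hours and 9 minutes

969


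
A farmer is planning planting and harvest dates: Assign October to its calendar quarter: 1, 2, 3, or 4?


Month: October (month 10)
Q1: January-March (months 1-3)
Q2: April-June (months 4-6)
Q3: July-September (months 7-9)
Q4: October-December (months 10-12)
Month 10 falls in Q4

4


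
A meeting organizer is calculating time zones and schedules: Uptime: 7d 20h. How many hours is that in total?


Days: 7
Extra hours: 20
Hours per day: 24
Days to hours: 7 x 24 = 168
Total: 168 + 20 = 188

188


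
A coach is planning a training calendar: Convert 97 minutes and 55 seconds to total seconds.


Minutes: 97
Extra seconds: 55
Seconds per minute: 60
Minutes to seconds: 97 x 60 = 5820
Total: 5820 + 55 = 5875

5875


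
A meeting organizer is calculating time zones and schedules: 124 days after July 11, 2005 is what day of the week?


Start: 2005-07-11 (Monday)
Step 1 - find target date: add 124 days
  2005-07-11 + 124 days = 2005-11-12
Step 2 - day of week:
  124 mod 7 = 5
  Monday + 5 days -> Saturday
Result: Saturday (2005-11-12)

Saturday


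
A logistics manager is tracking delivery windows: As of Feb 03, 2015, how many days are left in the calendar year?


Start: February 03, 2015
End: December 31, 2015
Days left in February: 25
March: 31
April: 30
May: 31
June: 30
... plus remaining months
Sum of remaining months: 306
Total: 25 + 306 = 331

331


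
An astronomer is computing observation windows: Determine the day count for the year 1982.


Year: 1982
Check leap year rules:
Divisible by 4? No
1982 is not a leap year
Days: 365

365


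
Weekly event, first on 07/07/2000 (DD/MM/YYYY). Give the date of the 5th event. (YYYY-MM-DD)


First occurrence: 2000-07-07 (occurrence 1)
Each occurrence is 7 days after the previous.
Occurrence 5 is 4 weeks after the first.
4 weeks = 28 days
2000-07-07 + 28 days = 2000-08-04

2000-08-04


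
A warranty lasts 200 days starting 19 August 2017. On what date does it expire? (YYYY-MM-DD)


Start: 2017-08-19
Adding 200 days
Days remaining in August: 12
After August: 188 days still to add
September 2017: 30 days, 158 remaining
October 2017: 31 days, 127 remaining
November 2017: 30 days, 97 remaining
December 2017: 31 days, 66 remaining
Result: 2018-03-07

2018-03-07


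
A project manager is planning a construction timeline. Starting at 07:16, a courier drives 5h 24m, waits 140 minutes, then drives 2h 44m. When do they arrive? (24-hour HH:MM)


Depart: 07:16
Leg 1: +324 min -> 12:40
Layover: +140 min -> 15:00
Leg 2: +164 min -> 17:44
Total travel: 628 minutes = 10h 28m
Arrival: 17:44

17:44


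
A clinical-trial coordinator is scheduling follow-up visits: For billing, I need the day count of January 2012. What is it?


Month: January
Year: 2012
January is a 31-day month
Total: 31 days

31


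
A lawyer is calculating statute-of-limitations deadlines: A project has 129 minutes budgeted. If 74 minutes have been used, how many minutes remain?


Total budget: 129 minutes
Time used: 74 minutes
Remaining: 129 - 74 = 55 minutes
Percent used: 57.4%
Percent remaining: 42.6%

55


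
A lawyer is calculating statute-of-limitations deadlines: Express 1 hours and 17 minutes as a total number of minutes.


Hours: 1
Extra minutes: 17
Minutes per hour: 60
Hours to minutes: 1 x 60 = 60
Total: 60 + 17 = 77

77


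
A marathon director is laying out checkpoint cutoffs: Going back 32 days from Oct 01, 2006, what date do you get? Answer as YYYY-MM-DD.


Start: 2006-10-01
Subtracting 32 days
Days already passed in October: 1
After going back through October: 31 more days to subtract
September 2006: 30 days, 1 remaining
August 2006 has 31 days, need 1
Result: 2006-08-30

2006-08-30


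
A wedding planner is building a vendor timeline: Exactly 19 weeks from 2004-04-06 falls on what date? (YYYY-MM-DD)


Start: 2004-04-06
Weeks to add: 19
Convert to days: 19 x 7 = 133 days
Add 133 days to 2004-04-06
Result: 2004-08-17

2004-08-17


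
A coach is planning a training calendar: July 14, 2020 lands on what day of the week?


Date: 2020-07-14
January 1, 2020 is a Wednesday
Day of year: 196
Offset from Jan 1: 195 days
195 mod 7 = 6
Result: Tuesday

Tuesday


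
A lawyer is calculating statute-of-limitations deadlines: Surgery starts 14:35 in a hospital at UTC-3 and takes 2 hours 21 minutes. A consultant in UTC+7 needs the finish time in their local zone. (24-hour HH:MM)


Start: 14:35 in UTC-3
Step 1 - add duration:
  minutes: 35 + 21 = 56
  hours: 14 + 2 + 0 = 16
  end in UTC-3: 16:56
Step 2 - convert UTC-3 -> UTC+7:
  offset difference: 7 - (-3) = 10 hours
  16 + (10) = 26 -> mod 24 = 2
Result: 02:56 in UTC+7

02:56


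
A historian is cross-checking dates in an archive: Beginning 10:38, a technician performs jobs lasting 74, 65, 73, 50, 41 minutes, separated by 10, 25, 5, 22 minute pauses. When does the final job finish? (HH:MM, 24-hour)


Start: 10:38 = 638 min from midnight
  after task 1 (74 min): 11:52
  after break (10 min): 12:02
  after task 2 (65 min): 13:07
  after break (25 min): 13:32
  after task 3 (73 min): 14:45
  after break (5 min): 14:50
  after task 4 (50 min): 15:40
  after break (22 min): 16:02
  after task 5 (41 min): 16:43
Total elapsed: 365 minutes
End time: 16:43

16:43


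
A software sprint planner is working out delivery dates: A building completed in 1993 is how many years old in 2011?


Birth year: 1993
Current year: 2011
Age = current year - birth year
Age = 2011 - 1993 = 18

18


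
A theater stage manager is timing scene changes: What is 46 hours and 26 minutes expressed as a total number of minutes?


Hours: 46
Minutes: 26
Convert hours to minutes: 46 x 60 = 2760
Add remaining minutes: 2760 + 26 = 2786

2786


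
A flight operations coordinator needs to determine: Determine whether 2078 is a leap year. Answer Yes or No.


Year: 2078
Divisible by 4? 2078 / 4 = 519.5 -> No
Not divisible by 4, so NOT a leap year

No


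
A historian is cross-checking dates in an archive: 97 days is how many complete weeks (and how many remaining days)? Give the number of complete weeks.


Total days: 97
Days per week: 7
Division: 97 / 7 = 13 remainder 6
Complete weeks: 13
Remaining days: 6

13


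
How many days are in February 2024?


Month: February
Year: 2024
2024 is a leap year
February has 29 days
Total: 29 days

29


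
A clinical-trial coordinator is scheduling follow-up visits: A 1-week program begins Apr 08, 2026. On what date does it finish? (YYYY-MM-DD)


Start: 2026-04-08
Weeks to add: 1
Convert to days: 1 x 7 = 7 days
Add 7 days to 2026-04-08
Result: 2026-04-15

2026-04-15


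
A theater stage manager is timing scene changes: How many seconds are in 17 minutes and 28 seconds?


Minutes: 17
Seconds: 28
Convert minutes to seconds: 17 x 60 = 1020
Add remaining seconds: 1020 + 28 = 1048

1048


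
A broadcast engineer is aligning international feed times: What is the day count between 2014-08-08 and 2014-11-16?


Start date: 2014-08-08
End date: 2014-11-16
Aug 2014: +24 days
Sep 2014: +30 days
Oct 2014: +31 days
Nov 2014: +15 days
Total: 100 days

100


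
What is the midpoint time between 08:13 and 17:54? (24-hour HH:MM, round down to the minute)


Start time: 08:13 = 493 minutes from midnight
End time: 17:54 = 1074 minutes from midnight
Sum: 493 + 1074 = 1567
Midpoint: 1567 / 2 = 783 minutes
Convert: 783 / 60 = 13 hours, 3 minutes
Result: 13:03

13:03


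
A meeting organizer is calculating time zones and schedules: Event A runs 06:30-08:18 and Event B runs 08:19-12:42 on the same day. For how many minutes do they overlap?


Interval A: [390, 498] minutes from midnight
Interval B: [499, 762] minutes from midnight
Overlap start = max(390, 499) = 499
Overlap end = min(498, 762) = 498
End <= start, so the intervals do not overlap: 0 minutes

0


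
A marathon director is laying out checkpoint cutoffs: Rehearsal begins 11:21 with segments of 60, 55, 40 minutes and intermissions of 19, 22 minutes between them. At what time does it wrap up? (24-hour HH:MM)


Start: 11:21 = 681 min from midnight
  after task 1 (60 min): 12:21
  after break (19 min): 12:40
  after task 2 (55 min): 13:35
  after break (22 min): 13:57
  after task 3 (40 min): 14:37
Total elapsed: 196 minutes
End time: 14:37

14:37


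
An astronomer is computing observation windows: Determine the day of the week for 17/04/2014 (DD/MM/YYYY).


Date: 2014-04-17
January 1, 2014 is a Wednesday
Day of year: 107
Offset from Jan 1: 106 days
106 mod 7 = 1
Result: Thursday

Thursday


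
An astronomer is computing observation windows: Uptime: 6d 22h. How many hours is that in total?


Days: 6
Extra hours: 22
Hours per day: 24
Days to hours: 6 x 24 = 144
Total: 144 + 22 = 166

166


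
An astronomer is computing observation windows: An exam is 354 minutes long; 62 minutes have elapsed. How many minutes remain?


Total budget: 354 minutes
Time used: 62 minutes
Remaining: 354 - 62 = 292 minutes
Percent used: 17.5%
Percent remaining: 82.5%

292


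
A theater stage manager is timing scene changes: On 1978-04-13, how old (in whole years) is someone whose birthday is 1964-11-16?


Birth: 1964-11-16
Reference: 1978-04-13
Year difference: 1978 - 1964 = 14
Has birthday (11-16) occurred by 04-13? No
Birthday not yet reached this year -> subtract 1
Age in full years: 13

13


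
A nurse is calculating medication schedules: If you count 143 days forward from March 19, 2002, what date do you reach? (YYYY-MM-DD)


Start: 2002-03-19
Adding 143 days
Days remaining in March: 12
After March: 131 days still to add
April 2002: 30 days, 101 remaining
May 2002: 31 days, 70 remaining
June 2002: 30 days, 40 remaining
July 2002: 31 days, 9 remaining
Result: 2002-08-09

2002-08-09


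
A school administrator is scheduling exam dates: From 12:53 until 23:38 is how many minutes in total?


Start time: 12:53 = 773 minutes from midnight
End time: 23:38 = 1418 minutes from midnight
Difference: 1418 - 773 = 645 minutes
That is 10 hours and 45 minutes

645


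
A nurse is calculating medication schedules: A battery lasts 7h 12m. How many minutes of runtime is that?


Hours: 7
Extra minutes: 12
Minutes per hour: 60
Hours to minutes: 7 x 60 = 420
Total: 420 + 12 = 432

432


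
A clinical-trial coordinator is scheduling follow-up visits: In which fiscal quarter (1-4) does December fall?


Month: December (month 12)
Q1: January-March (months 1-3)
Q2: April-June (months 4-6)
Q3: July-September (months 7-9)
Q4: October-December (months 10-12)
Month 12 falls in Q4

4


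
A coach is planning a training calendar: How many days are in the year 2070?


Year: 2070
Check leap year rules:
Divisible by 4? No
2070 is not a leap year
Days: 365

365


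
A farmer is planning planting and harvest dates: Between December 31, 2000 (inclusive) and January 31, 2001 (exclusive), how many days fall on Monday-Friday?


Start: 2000-12-31 (Sunday)
End (exclusive): 2001-01-31 (Wednesday)
Total calendar days: 31
Full weeks: 31 // 7 = 4 -> 20 weekdays
Remaining 3 days starting on Sunday:
  Sun(-), Mon(w), Tue(w) -> 2 weekdays
Total business days: 20 + 2 = 22

22


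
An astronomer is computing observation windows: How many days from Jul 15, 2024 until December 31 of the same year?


Start: July 15, 2024
End: December 31, 2024
Days left in July: 16
August: 31
September: 30
October: 31
November: 30
... plus remaining months
Sum of remaining months: 153
Total: 16 + 153 = 169

169


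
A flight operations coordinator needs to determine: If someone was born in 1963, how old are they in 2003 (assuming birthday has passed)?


Birth year: 1963
Current year: 2003
Age = current year - birth year
Age = 2003 - 1963 = 40

40


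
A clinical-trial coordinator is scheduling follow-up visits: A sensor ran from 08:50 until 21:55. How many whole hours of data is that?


Start: 08:50
End: 21:55
Hour difference: 21 - 8 = 13 hours
Minute difference: 55 - 50 = 5 minutes
Total minutes: 785
Complete hours: 785 / 60 = 13 (remainder 5)

13


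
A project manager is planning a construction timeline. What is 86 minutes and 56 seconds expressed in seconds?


Minutes: 86
Extra seconds: 56
Seconds per minute: 60
Minutes to seconds: 86 x 60 = 5160
Total: 5160 + 56 = 5216

5216


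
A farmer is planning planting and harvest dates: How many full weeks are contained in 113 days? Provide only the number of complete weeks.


Total days: 113
Days per week: 7
Division: 113 / 7 = 16 remainder 1
Complete weeks: 16
Remaining days: 1

16


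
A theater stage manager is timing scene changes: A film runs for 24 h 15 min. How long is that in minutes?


Hours: 24
Minutes: 15
Convert hours to minutes: 24 x 60 = 1440
Add remaining minutes: 1440 + 15 = 1455

1455


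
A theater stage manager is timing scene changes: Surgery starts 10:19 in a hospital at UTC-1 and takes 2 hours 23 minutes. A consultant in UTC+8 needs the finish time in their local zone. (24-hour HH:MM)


Start: 10:19 in UTC-1
Step 1 - add duration:
  minutes: 19 + 23 = 42
  hours: 10 + 2 + 0 = 12
  end in UTC-1: 12:42
Step 2 - convert UTC-1 -> UTC+8:
  offset difference: 8 - (-1) = 9 hours
  12 + (9) = 21 -> mod 24 = 21
Result: 21:42 in UTC+8

21:42


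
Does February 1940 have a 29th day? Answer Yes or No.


Year: 1940
Divisible by 4? 1940 / 4 = 485.0 -> Yes
Divisible by 100? 1940 / 100 = 19.4 -> No
Divisible by 4 but not 100, so it IS a leap year

Yes


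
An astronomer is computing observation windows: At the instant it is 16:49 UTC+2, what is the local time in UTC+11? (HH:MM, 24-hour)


Local time: 16:49 at UTC+2 (offset 2h)
Target zone: UTC+11 (offset 11h)
Difference: 11 - (2) = 9 hours
Calculation: 16 + (9) = 25
Wraparound: (25) mod 24 = 1
Result: 01:49

01:49


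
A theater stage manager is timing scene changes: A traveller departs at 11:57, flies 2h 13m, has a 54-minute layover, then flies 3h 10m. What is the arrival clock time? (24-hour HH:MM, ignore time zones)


Depart: 11:57
Leg 1: +133 min -> 14:10
Layover: +54 min -> 15:04
Leg 2: +190 min -> 18:14
Total travel: 377 minutes = 6h 17m
Arrival: 18:14

18:14


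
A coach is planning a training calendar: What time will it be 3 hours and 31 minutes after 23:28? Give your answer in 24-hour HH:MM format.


Start time: 23:28
Adding: 3 hours 31 minutes
Minutes: 28 + 31 = 59
Hours: 23 + 3 + 0 = 26
Hour wraparound: 26 mod 24 = 2
Result: 02:59

02:59


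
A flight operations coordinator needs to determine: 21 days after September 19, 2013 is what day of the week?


Start: 2013-09-19 (Thursday)
Step 1 - find target date: add 21 days
  2013-09-19 + 21 days = 2013-10-10
Step 2 - day of week:
  21 mod 7 = 0
  Thursday + 0 days -> Thursday
Result: Thursday (2013-10-10)

Thursday


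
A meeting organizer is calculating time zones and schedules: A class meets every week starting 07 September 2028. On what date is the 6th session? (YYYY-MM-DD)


First occurrence: 2028-09-07 (occurrence 1)
Each occurrence is 7 days after the previous.
Occurrence 6 is 5 weeks after the first.
5 weeks = 35 days
2028-09-07 + 35 days = 2028-10-12

2028-10-12


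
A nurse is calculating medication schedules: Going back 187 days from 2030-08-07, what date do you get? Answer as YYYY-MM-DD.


Start: 2030-08-07
Subtracting 187 days
Days already passed in August: 7
After going back through August: 180 more days to subtract
July 2030: 31 days, 149 remaining
June 2030: 30 days, 119 remaining
May 2030: 31 days, 88 remaining
April 2030: 30 days, 58 remaining
Result: 2030-02-01

2030-02-01


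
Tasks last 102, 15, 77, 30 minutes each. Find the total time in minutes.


Durations: 102, 15, 77, 30
Running sum: 102
+ 15 = 117
+ 77 = 194
+ 30 = 224
Total duration: 224 minutes
That is 3 hours and 44 minutes

224


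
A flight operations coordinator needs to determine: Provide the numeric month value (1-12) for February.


Calendar month order:
1. January
2. February <--
3. March
February is month number 2

2


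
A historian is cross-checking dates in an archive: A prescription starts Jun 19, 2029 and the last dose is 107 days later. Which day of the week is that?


Start: 2029-06-19 (Tuesday)
Step 1 - find target date: add 107 days
  2029-06-19 + 107 days = 2029-10-04
Step 2 - day of week:
  107 mod 7 = 2
  Tuesday + 2 days -> Thursday
Result: Thursday (2029-10-04)

Thursday


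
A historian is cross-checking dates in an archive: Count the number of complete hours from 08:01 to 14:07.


Start: 08:01
End: 14:07
Hour difference: 14 - 8 = 6 hours
Minute difference: 7 - 1 = 6 minutes
Total minutes: 366
Complete hours: 366 / 60 = 6 (remainder 6)

6


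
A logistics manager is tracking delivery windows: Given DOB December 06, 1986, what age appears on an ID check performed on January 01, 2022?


Birth: 1986-12-06
Reference: 2022-01-01
Year difference: 2022 - 1986 = 36
Has birthday (12-06) occurred by 01-01? No
Birthday not yet reached this year -> subtract 1
Age in full years: 35

35


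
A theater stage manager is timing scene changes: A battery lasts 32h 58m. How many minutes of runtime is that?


Hours: 32
Extra minutes: 58
Minutes per hour: 60
Hours to minutes: 32 x 60 = 1920
Total: 1920 + 58 = 1978

1978


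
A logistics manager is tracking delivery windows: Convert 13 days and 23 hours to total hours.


Days: 13
Extra hours: 23
Hours per day: 24
Days to hours: 13 x 24 = 312
Total: 312 + 23 = 335

335


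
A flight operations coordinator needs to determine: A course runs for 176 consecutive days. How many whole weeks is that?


Total days: 176
Days per week: 7
Division: 176 / 7 = 25 remainder 1
Complete weeks: 25
Remaining days: 1

25


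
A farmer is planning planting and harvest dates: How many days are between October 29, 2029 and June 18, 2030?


Start date: 2029-10-29
End date: 2030-06-18
Oct 2029: +3 days
Nov 2029: +30 days
Dec 2029: +31 days
... (6 more months)
Total: 232 days

232


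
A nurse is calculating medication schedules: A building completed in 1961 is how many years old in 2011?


Birth year: 1961
Current year: 2011
Age = current year - birth year
Age = 2011 - 1961 = 50

50


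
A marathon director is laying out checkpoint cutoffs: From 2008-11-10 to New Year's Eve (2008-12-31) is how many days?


Start: November 10, 2008
End: December 31, 2008
Days left in November: 20
December: 31
Sum of remaining months: 31
Total: 20 + 31 = 51

51


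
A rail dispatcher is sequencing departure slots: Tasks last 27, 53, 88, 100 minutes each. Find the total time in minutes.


Durations: 27, 53, 88, 100
Running sum: 27
+ 53 = 80
+ 88 = 168
+ 100 = 268
Total duration: 268 minutes
That is 4 hours and 28 minutes

268


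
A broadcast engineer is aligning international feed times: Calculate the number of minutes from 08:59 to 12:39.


Start time: 08:59 = 539 minutes from midnight
End time: 12:39 = 759 minutes from midnight
Difference: 759 - 539 = 220 minutes
That is 3 hours and 40 minutes

220


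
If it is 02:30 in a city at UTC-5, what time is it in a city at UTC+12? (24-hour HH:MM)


Local time: 02:30 at UTC-5 (offset -5h)
Target zone: UTC+12 (offset 12h)
Difference: 12 - (-5) = 17 hours
Calculation: 2 + (17) = 19
Result: 19:30

19:30


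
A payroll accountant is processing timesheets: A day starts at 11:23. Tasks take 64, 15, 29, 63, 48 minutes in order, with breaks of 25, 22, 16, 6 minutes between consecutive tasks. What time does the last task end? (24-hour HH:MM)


Start: 11:23 = 683 min from midnight
  after task 1 (64 min): 12:27
  after break (25 min): 12:52
  after task 2 (15 min): 13:07
  after break (22 min): 13:29
  after task 3 (29 min): 13:58
  after break (16 min): 14:14
  after task 4 (63 min): 15:17
  after break (6 min): 15:23
  after task 5 (48 min): 16:11
Total elapsed: 288 minutes
End time: 16:11

16:11


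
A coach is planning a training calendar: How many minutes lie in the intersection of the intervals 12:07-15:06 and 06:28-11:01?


Interval A: [727, 906] minutes from midnight
Interval B: [388, 661] minutes from midnight
Overlap start = max(727, 388) = 727
Overlap end = min(906, 661) = 661
End <= start, so the intervals do not overlap: 0 minutes

0


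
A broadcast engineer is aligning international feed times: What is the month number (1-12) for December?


Calendar month order:
11. November
12. December <--
December is month number 12

12


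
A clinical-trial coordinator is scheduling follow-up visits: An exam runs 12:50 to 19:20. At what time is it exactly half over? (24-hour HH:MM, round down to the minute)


Start time: 12:50 = 770 minutes from midnight
End time: 19:20 = 1160 minutes from midnight
Sum: 770 + 1160 = 1930
Midpoint: 1930 / 2 = 965 minutes
Convert: 965 / 60 = 16 hours, 5 minutes
Result: 16:05

16:05


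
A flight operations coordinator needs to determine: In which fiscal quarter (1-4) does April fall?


Month: April (month 4)
Q1: January-March (months 1-3)
Q2: April-June (months 4-6)
Q3: July-September (months 7-9)
Q4: October-December (months 10-12)
Month 4 falls in Q2

2


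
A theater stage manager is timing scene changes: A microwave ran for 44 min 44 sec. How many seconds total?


Minutes: 44
Extra seconds: 44
Seconds per minute: 60
Minutes to seconds: 44 x 60 = 2640
Total: 2640 + 44 = 2684

2684


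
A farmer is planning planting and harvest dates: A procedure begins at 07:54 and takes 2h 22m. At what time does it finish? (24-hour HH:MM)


Start time: 07:54
Adding: 2 hours 22 minutes
Minutes: 54 + 22 = 76
Minute overflow: 76 >= 60, so carry 1 hour, minutes = 16
Hours: 7 + 2 + 1 = 10
Result: 10:16

10:16


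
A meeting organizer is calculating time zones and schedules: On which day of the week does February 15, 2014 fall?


Date: 2014-02-15
January 1, 2014 is a Wednesday
Day of year: 46
Offset from Jan 1: 45 days
45 mod 7 = 3
Result: Saturday

Saturday


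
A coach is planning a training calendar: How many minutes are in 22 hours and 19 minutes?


Hours: 22
Minutes: 19
Convert hours to minutes: 22 x 60 = 1320
Add remaining minutes: 1320 + 19 = 1339

1339


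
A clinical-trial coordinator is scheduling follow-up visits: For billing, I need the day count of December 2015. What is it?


Month: December
Year: 2015
December is a 31-day month
Total: 31 days

31


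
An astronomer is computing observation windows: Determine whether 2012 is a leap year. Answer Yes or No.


Year: 2012
Divisible by 4? 2012 / 4 = 503.0 -> Yes
Divisible by 100? 2012 / 100 = 20.12 -> No
Divisible by 4 but not 100, so it IS a leap year

Yes


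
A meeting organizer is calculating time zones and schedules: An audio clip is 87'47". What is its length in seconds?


Minutes: 87
Seconds: 47
Convert minutes to seconds: 87 x 60 = 5220
Add remaining seconds: 5220 + 47 = 5267

5267


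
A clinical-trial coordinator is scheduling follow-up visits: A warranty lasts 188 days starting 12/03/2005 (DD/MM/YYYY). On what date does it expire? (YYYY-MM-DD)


Start: 2005-03-12
Adding 188 days
Days remaining in March: 19
After March: 169 days still to add
April 2005: 30 days, 139 remaining
May 2005: 31 days, 108 remaining
June 2005: 30 days, 78 remaining
July 2005: 31 days, 47 remaining
Result: 2005-09-16

2005-09-16


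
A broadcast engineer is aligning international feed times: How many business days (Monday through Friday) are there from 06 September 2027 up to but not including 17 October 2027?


Start: 2027-09-06 (Monday)
End (exclusive): 2027-10-17 (Sunday)
Total calendar days: 41
Full weeks: 41 // 7 = 5 -> 25 weekdays
Remaining 6 days starting on Monday:
  Mon(w), Tue(w), Wed(w), Thu(w), Fri(w), Sat(-) -> 5 weekdays
Total business days: 25 + 5 = 30

30


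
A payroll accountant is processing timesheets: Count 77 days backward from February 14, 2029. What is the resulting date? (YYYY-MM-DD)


Start: 2029-02-14
Subtracting 77 days
Days already passed in February: 14
After going back through February: 63 more days to subtract
January 2029: 31 days, 32 remaining
December 2028: 31 days, 1 remaining
November 2028 has 30 days, need 1
Result: 2028-11-29

2028-11-29


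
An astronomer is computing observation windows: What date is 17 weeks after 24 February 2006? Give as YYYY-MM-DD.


Start: 2006-02-24
Weeks to add: 17
Convert to days: 17 x 7 = 119 days
Add 119 days to 2006-02-24
Result: 2006-06-23

2006-06-23


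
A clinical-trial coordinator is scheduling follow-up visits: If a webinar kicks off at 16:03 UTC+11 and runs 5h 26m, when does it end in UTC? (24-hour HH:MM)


Start: 16:03 in UTC+11
Step 1 - add duration:
  minutes: 3 + 26 = 29
  hours: 16 + 5 + 0 = 21
  end in UTC+11: 21:29
Step 2 - convert UTC+11 -> UTC:
  offset difference: 0 - (11) = -11 hours
  21 + (-11) = 10 -> mod 24 = 10
Result: 10:29 in UTC

10:29


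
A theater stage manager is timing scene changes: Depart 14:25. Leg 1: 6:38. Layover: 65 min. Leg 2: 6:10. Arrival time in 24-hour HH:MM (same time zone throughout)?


Depart: 14:25
Leg 1: +398 min -> 21:03
Layover: +65 min -> 22:08
Leg 2: +370 min -> 04:18
Total travel: 833 minutes = 13h 53m
Arrival: 04:18

04:18


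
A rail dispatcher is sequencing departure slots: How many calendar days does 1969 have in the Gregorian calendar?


Year: 1969
Check leap year rules:
Divisible by 4? No
1969 is not a leap year
Days: 365

365


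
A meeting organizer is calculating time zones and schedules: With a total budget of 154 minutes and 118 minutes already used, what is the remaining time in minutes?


Total budget: 154 minutes
Time used: 118 minutes
Remaining: 154 - 118 = 36 minutes
Percent used: 76.6%
Percent remaining: 23.4%

36


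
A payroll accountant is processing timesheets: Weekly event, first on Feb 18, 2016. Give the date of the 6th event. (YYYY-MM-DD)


First occurrence: 2016-02-18 (occurrence 1)
Each occurrence is 7 days after the previous.
Occurrence 6 is 5 weeks after the first.
5 weeks = 35 days
2016-02-18 + 35 days = 2016-03-24

2016-03-24


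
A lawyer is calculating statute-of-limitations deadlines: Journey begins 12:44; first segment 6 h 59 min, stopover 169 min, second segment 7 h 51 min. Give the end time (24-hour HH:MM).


Depart: 12:44
Leg 1: +419 min -> 19:43
Layover: +169 min -> 22:32
Leg 2: +471 min -> 06:23
Total travel: 1059 minutes = 17h 39m
Arrival: 06:23

06:23


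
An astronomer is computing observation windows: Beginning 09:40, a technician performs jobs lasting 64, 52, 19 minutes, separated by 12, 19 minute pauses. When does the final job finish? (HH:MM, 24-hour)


Start: 09:40 = 580 min from midnight
  after task 1 (64 min): 10:44
  after break (12 min): 10:56
  after task 2 (52 min): 11:48
  after break (19 min): 12:07
  after task 3 (19 min): 12:26
Total elapsed: 166 minutes
End time: 12:26

12:26


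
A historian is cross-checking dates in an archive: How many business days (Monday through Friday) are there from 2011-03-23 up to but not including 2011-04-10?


Start: 2011-03-23 (Wednesday)
End (exclusive): 2011-04-10 (Sunday)
Total calendar days: 18
Full weeks: 18 // 7 = 2 -> 10 weekdays
Remaining 4 days starting on Wednesday:
  Wed(w), Thu(w), Fri(w), Sat(-) -> 3 weekdays
Total business days: 10 + 3 = 13

13


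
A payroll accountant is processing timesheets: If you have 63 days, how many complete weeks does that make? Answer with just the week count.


Total days: 63
Days per week: 7
Division: 63 / 7 = 9 remainder 0
Complete weeks: 9
Remaining days: 0

9


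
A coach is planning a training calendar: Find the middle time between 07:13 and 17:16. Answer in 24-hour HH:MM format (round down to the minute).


Start time: 07:13 = 433 minutes from midnight
End time: 17:16 = 1036 minutes from midnight
Sum: 433 + 1036 = 1469
Midpoint: 1469 / 2 = 734 minutes
Convert: 734 / 60 = 12 hours, 14 minutes
Result: 12:14

12:14


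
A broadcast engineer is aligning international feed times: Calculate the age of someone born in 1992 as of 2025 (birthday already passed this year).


Birth year: 1992
Current year: 2025
Age = current year - birth year
Age = 2025 - 1992 = 33

33


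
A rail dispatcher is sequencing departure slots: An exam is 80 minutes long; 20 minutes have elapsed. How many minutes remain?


Total budget: 80 minutes
Time used: 20 minutes
Remaining: 80 - 20 = 60 minutes
Percent used: 25.0%
Percent remaining: 75.0%

60


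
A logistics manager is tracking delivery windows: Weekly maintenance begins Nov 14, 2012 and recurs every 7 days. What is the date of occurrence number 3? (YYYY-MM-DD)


First occurrence: 2012-11-14 (occurrence 1)
Each occurrence is 7 days after the previous.
Occurrence 3 is 2 weeks after the first.
2 weeks = 14 days
2012-11-14 + 14 days = 2012-11-28

2012-11-28


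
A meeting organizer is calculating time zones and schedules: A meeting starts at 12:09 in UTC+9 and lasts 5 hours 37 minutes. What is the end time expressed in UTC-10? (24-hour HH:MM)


Start: 12:09 in UTC+9
Step 1 - add duration:
  minutes: 9 + 37 = 46
  hours: 12 + 5 + 0 = 17
  end in UTC+9: 17:46
Step 2 - convert UTC+9 -> UTC-10:
  offset difference: -10 - (9) = -19 hours
  17 + (-19) = -2 -> mod 24 = 22
Result: 22:46 in UTC-10

22:46


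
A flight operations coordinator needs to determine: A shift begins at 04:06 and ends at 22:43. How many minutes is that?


Start time: 04:06 = 246 minutes from midnight
End time: 22:43 = 1363 minutes from midnight
Difference: 1363 - 246 = 1117 minutes
That is 18 hours and 37 minutes

1117


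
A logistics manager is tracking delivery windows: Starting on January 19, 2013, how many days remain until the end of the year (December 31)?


Start: January 19, 2013
End: December 31, 2013
Days left in January: 12
February: 28
March: 31
April: 30
May: 31
... plus remaining months
Sum of remaining months: 334
Total: 12 + 334 = 346

346


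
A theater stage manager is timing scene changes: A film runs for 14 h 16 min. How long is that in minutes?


Hours: 14
Minutes: 16
Convert hours to minutes: 14 x 60 = 840
Add remaining minutes: 840 + 16 = 856

856


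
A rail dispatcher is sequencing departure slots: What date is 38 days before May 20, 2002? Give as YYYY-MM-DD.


Start: 2002-05-20
Subtracting 38 days
Days already passed in May: 20
After going back through May: 18 more days to subtract
April 2002 has 30 days, need 18
Result: 2002-04-12

2002-04-12


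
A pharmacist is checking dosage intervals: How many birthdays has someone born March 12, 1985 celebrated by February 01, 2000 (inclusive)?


Birth: 1985-03-12
Reference: 2000-02-01
Year difference: 2000 - 1985 = 15
Has birthday (03-12) occurred by 02-01? No
Birthday not yet reached this year -> subtract 1
Age in full years: 14

14


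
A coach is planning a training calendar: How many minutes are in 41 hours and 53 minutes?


Hours: 41
Extra minutes: 53
Minutes per hour: 60
Hours to minutes: 41 x 60 = 2460
Total: 2460 + 53 = 2513

2513


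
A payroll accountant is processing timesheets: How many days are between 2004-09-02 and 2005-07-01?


Start date: 2004-09-02
End date: 2005-07-01
Sep 2004: +29 days
Oct 2004: +31 days
Nov 2004: +30 days
... (7 more months)
Total: 302 days

302


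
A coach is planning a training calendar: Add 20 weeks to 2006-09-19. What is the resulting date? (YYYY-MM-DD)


Start: 2006-09-19
Weeks to add: 20
Convert to days: 20 x 7 = 140 days
Add 140 days to 2006-09-19
Result: 2007-02-06

2007-02-06


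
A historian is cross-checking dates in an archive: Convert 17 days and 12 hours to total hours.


Days: 17
Extra hours: 12
Hours per day: 24
Days to hours: 17 x 24 = 408
Total: 408 + 12 = 420

420


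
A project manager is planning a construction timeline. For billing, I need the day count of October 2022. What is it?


Month: October
Year: 2022
October is a 31-day month
Total: 31 days

31
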